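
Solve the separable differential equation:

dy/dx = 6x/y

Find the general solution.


Separate variables: y dy = 6x dx.
Integrate both sides: y²/2 = 3x^2 + C₀.
Multiply by 2: y² = 6x^2 + C.


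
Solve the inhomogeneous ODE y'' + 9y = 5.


Homogeneous part: r² + 9 = 0 ⇒ r = ±3i, so y_h = C₁cos(3x) + C₂sin(3x).
Try constant y_p = A; plug in: 9A = 5 ⇒ A = 5/9.
General solution: y = C₁cos(3x) + C₂sin(3x) + 5/9.


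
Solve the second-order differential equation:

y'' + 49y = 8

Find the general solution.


Homogeneous part: r² + 49 = 0 ⇒ r = ±7i, so y_h = C₁cos(7x) + C₂sin(7x).
Try constant y_p = A; plug in: 49A = 8 ⇒ A = 8/49.
General solution: y = C₁cos(7x) + C₂sin(7x) + 8/49.


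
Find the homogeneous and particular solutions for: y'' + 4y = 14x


Homogeneous: r² + 4 = 0 ⇒ r = ±2i, y_h = C₁cos(2x) + C₂sin(2x).
Polynomial forcing; try y_p = Ax + B. Then y_p'' + 4 y_p = 4(Ax + B) = 14x, so B = 0 and A = 7/2.
General solution: y = C₁cos(2x) + C₂sin(2x) + (7/2)x.


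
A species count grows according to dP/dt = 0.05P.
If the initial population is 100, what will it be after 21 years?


The ODE dP/dt = 0.05P has solution P(t) = P(0)e^(0.05t).
Substitute P(0) = 100 and t = 21: P(21) = 100 e^(1.05) ≈ 286.


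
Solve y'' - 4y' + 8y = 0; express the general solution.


Characteristic equation: r² - 4r + 8 = 0.
Discriminant is negative; roots r = 2 ± 2i (complex conjugate pair).
General solution uses e^(α x)(C₁ cos(β x) + C₂ sin(β x)): y = e^(2x)(C₁cos(2x) + C₂sin(2x)).


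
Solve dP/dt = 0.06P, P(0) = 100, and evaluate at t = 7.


The ODE dP/dt = 0.06P has solution P(t) = P(0)e^(0.06t).
Substitute P(0) = 100 and t = 7: P(7) = 100 e^(0.42) ≈ 152.


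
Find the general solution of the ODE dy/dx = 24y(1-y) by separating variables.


Separate: dy/[y(1-y)] = 24 dx.
Partial fractions: 1/[y(1-y)] = 1/y + 1/(1-y).
Integrate: ln|y/(1-y)| = 24x + C₀.
Solve for y: y = 1/(1 + Ce^(-24x)).


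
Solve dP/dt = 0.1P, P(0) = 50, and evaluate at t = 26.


The ODE dP/dt = 0.1P has solution P(t) = P(0)e^(0.1t).
Substitute P(0) = 50 and t = 26: P(26) = 50 e^(2.60) ≈ 673.


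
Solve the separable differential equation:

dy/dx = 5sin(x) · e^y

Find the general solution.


Separate: e^(-y) dy = 5sin(x) dx.
Integrate: -e^(-y) = -5cos(x) + C₀.
Rearrange: e^(-y) = 5cos(x) + C.


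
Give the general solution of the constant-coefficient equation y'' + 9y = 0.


Characteristic equation: r² + 9 = 0.
Discriminant is negative; roots r = 0 ± 3i (complex conjugate pair).
General solution uses e^(α x)(C₁ cos(β x) + C₂ sin(β x)): y = C₁cos(3x) + C₂sin(3x).


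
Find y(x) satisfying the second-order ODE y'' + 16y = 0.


Characteristic equation: r² + 16 = 0.
Discriminant is negative; roots r = 0 ± 4i (complex conjugate pair).
General solution uses e^(α x)(C₁ cos(β x) + C₂ sin(β x)): y = C₁cos(4x) + C₂sin(4x).


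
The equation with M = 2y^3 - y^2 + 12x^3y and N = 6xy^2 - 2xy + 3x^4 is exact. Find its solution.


Check exactness: ∂M/∂y = 6y^2 - 2y + 12x^3 and ∂N/∂x = 6y^2 - 2y + 12x^3; equal, so the equation is exact.
Integrate M with respect to x (treating y as constant): ∫M dx = 2xy^3 - xy^2 + 3x^4y + h(y).
Differentiate w.r.t. y and set equal to N: all terms match, so h'(y) = 0 and h is a constant absorbed into C.
General solution: 2xy^3 - xy^2 + 3x^4y = C.


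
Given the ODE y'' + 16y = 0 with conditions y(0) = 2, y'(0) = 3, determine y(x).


Characteristic roots of r² + 16 = 0 are ±4i, so y = C₁cos(4x) + C₂sin(4x).
Apply y(0) = 2: C₁ = 2. Differentiate and apply y'(0) = 3: 4·C₂ = 3, so C₂ = 3/4.
Particular solution: y = 2cos(4x) + (3/4)sin(4x).


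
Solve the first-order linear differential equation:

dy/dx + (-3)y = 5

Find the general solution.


P(x) = -3 ⇒ μ = e^(-3x).
(μ y)' = 5e^(-3x) ⇒ μ y = -(5/3)e^(-3x) + C.
Divide by μ: y = -5/3 + Ce^(3x).


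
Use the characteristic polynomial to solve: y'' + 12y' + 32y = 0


Characteristic equation: r² + 12r + 32 = 0.
Factor: (r + 8)(r + 4) = 0 ⇒ r = -8, -4 (distinct real).
General solution: y = C₁e^(-8x) + C₂e^(-4x).


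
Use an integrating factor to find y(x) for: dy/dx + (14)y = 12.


P(x) = 14, Q(x) = 12; integrating factor μ = e^(14x).
(μ y)' = 12e^(14x) ⇒ μ y = (6/7)e^(14x) + C.
Divide by μ: y = 6/7 + Ce^(-14x).


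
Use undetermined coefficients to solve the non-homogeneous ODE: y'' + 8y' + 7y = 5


Characteristic roots of r² + 8r + 7 = 0 are -1, -7.
y_h = C₁e^(-x) + C₂e^(-7x).
Constant forcing; try y_p = A. Then 7A = 5 ⇒ A = 5/7.
General solution: y = C₁e^(-x) + C₂e^(-7x) + 5/7.


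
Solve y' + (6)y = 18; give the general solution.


P(x) = 6, Q(x) = 18; integrating factor μ = e^(6x).
(μ y)' = 18e^(6x) ⇒ μ y = 3e^(6x) + C.
Divide by μ: y = 3 + Ce^(-6x).


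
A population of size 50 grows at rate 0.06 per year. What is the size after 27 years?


The ODE dP/dt = 0.06P has solution P(t) = P(0)e^(0.06t).
Substitute P(0) = 50 and t = 27: P(27) = 50 e^(1.62) ≈ 253.


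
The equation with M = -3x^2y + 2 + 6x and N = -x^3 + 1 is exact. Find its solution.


Check exactness: ∂M/∂y = -3x^2 and ∂N/∂x = -3x^2; equal, so the equation is exact.
Integrate M with respect to x (treating y as constant): ∫M dx = -x^3y + 2x + 3x^2 + h(y).
Differentiate w.r.t. y and set equal to N: the x-dependent terms already match, leaving h'(y) = 1. Integrate: h(y) = y.
So F(x,y) = -x^3y + y + 2x + 3x^2.
General solution: -x^3y + y + 2x + 3x^2 = C.


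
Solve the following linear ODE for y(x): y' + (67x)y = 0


P(x) = 67x ⇒ μ = e^((67/2)x²).
Q(x) = 0 so μ y is constant: y = Ce^(-(67/2)x²).


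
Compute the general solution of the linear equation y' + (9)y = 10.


P(x) = 9, Q(x) = 10; integrating factor μ = e^(9x).
(μ y)' = 10e^(9x) ⇒ μ y = (10/9)e^(9x) + C.
Divide by μ: y = 10/9 + Ce^(-9x).


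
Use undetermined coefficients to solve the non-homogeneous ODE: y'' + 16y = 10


Homogeneous part: r² + 16 = 0 ⇒ r = ±4i, so y_h = C₁cos(4x) + C₂sin(4x).
Try constant y_p = A; plug in: 16A = 10 ⇒ A = 5/8.
General solution: y = C₁cos(4x) + C₂sin(4x) + 5/8.


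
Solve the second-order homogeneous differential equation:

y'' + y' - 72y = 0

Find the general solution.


Characteristic equation: r² + r - 72 = 0.
Factor: (r - 8)(r + 9) = 0 ⇒ r = 8, -9 (distinct real).
General solution: y = C₁e^(8x) + C₂e^(-9x).


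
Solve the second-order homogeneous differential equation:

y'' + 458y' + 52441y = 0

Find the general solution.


Characteristic equation: r² + 458r + 52441 = 0, i.e. (r + 229)² = 0.
Repeated root r = -229; include an x factor for the second linearly independent solution.
General solution: y = (C₁ + C₂x)e^(-229x).


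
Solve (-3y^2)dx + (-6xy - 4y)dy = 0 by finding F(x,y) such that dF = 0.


Check exactness: ∂M/∂y = -6y and ∂N/∂x = -6y; equal, so the equation is exact.
Integrate M with respect to x (treating y as constant): ∫M dx = -3xy^2 + h(y).
Differentiate w.r.t. y and set equal to N: the x-dependent terms already match, leaving h'(y) = -4y. Integrate: h(y) = -2y^2.
So F(x,y) = -3xy^2 - 2y^2.
General solution: -3xy^2 - 2y^2 = C.


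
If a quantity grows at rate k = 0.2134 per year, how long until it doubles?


Exponential growth: P(t) = P₀ e^(0.2134t). Set P(t)/P₀ = 2: e^(0.2134t) = 2.
Solve: t = ln(2)/0.2134 ≈ 3.25 years.


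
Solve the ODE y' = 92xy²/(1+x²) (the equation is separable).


Separate: dy/y² = 92x/(1+x²) dx.
Integrate LHS: ∫ dy/y² = -1/y.
Integrate RHS via u = 1+x²: 46ln(1+x²) + C.
Result: -1/y = 46ln(1+x²) + C.


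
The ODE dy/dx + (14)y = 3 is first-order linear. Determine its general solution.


P(x) = 14, Q(x) = 3; integrating factor μ = e^(14x).
(μ y)' = 3e^(14x) ⇒ μ y = (3/14)e^(14x) + C.
Divide by μ: y = 3/14 + Ce^(-14x).


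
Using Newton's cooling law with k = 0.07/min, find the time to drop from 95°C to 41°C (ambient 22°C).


From T(t) = T_a + (T₀ - T_a)e^(-kt), set T(t) = 41:
(41 - 22) / (95 - 22) = e^(-0.07t), so t = -ln(0.260)/0.07 ≈ 19.2 minutes.


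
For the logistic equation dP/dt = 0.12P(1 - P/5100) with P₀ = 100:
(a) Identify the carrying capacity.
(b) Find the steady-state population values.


Logistic ODE dP/dt = 0.12P(1 - P/5100) has equilibria where dP/dt = 0, i.e. P = 0 or P = 5100.
The coefficient (1 - P/K) = 0 when P = K, identifying K = 5100 as the carrying capacity.
(a) K = 5100; (b) equilibria P = 0 and P = 5100.


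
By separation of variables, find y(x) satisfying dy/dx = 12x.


Integrate both sides with respect to x: y = ∫ 12x dx = 6x^2 + C.


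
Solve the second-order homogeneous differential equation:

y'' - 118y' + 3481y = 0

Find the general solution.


Characteristic equation: r² - 118r + 3481 = 0, i.e. (r - 59)² = 0.
Repeated root r = 59; include an x factor for the second linearly independent solution.
General solution: y = (C₁ + C₂x)e^(59x).


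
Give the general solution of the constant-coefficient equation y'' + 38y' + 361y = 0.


Characteristic equation: r² + 38r + 361 = 0, i.e. (r + 19)² = 0.
Repeated root r = -19; include an x factor for the second linearly independent solution.
General solution: y = (C₁ + C₂x)e^(-19x).


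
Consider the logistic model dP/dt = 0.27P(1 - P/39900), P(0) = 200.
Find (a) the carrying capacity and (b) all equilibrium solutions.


Logistic ODE dP/dt = 0.27P(1 - P/39900) has equilibria where dP/dt = 0, i.e. P = 0 or P = 39900.
The coefficient (1 - P/K) = 0 when P = K, identifying K = 39900 as the carrying capacity.
(a) K = 39900; (b) equilibria P = 0 and P = 39900.


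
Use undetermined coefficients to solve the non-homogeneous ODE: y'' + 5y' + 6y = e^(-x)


Characteristic roots of r² + 5r + 6 = 0 are -3, -2.
y_h = C₁e^(-3x) + C₂e^(-2x).
Forcing exponent -1 is not a characteristic root; try y_p = Ae^(-x).
Substitute: A·(1 + (5)·-1 + (6)) = A·2 = 1, so A = 1/2.
General solution: y = C₁e^(-3x) + C₂e^(-2x) + (1/2)e^(-x).


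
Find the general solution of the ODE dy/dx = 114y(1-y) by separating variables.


Separate: dy/[y(1-y)] = 114 dx.
Partial fractions: 1/[y(1-y)] = 1/y + 1/(1-y).
Integrate: ln|y/(1-y)| = 114x + C₀.
Solve for y: y = 1/(1 + Ce^(-114x)).


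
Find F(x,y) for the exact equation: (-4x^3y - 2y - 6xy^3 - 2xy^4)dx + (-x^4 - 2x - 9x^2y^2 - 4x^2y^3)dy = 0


Check exactness: ∂M/∂y = -4x^3 - 2 - 18xy^2 - 8xy^3 and ∂N/∂x = -4x^3 - 2 - 18xy^2 - 8xy^3; equal, so the equation is exact.
Integrate M with respect to x (treating y as constant): ∫M dx = -x^4y - 2xy - 3x^2y^3 - x^2y^4 + h(y).
Differentiate w.r.t. y and set equal to N: all terms match, so h'(y) = 0 and h is a constant absorbed into C.
General solution: -x^4y - 2xy - 3x^2y^3 - x^2y^4 = C.


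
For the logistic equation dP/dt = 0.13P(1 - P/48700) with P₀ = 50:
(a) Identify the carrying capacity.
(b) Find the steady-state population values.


Logistic ODE dP/dt = 0.13P(1 - P/48700) has equilibria where dP/dt = 0, i.e. P = 0 or P = 48700.
The coefficient (1 - P/K) = 0 when P = K, identifying K = 48700 as the carrying capacity.
(a) K = 48700; (b) equilibria P = 0 and P = 48700.


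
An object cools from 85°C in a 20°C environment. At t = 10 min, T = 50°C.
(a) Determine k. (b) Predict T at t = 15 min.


Newton's law: T(t) = T_a + (T₀ - T_a)e^(-kt).
(a) Use T(10) = 50: (50 - 20)/(85 - 20) = e^(-k·10), so k = -ln(0.462)/10 ≈ 0.0773.
(b) Apply k to t = 15: T(15) = 20 + (65)e^(-1.160) ≈ 40.4°C.


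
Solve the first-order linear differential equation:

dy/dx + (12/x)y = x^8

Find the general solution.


P(x) = 12/x ⇒ μ = x^12.
(x^12 y)' = x^20 ⇒ x^12 y = x^21/(21) + C.
Solve for y: y = (1/21)x^9 + C/x^12.


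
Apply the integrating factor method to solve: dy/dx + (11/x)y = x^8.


P(x) = 11/x ⇒ μ = x^11.
(x^11 y)' = x^19 ⇒ x^11 y = x^20/(20) + C.
Solve for y: y = (1/20)x^9 + C/x^11.


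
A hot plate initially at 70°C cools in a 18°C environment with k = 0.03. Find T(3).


Newton's law: dT/dt = -k(T - T_a) has solution T(t) = T_a + (T₀ - T_a)e^(-kt).
Plug in T_a = 18, T₀ = 70, k = 0.03, t = 3: T(3) = 18 + (52)e^(-0.09) ≈ 65.5°C.


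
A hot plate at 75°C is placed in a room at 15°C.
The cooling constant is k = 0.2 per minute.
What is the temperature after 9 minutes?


Newton's law: dT/dt = -k(T - T_a) has solution T(t) = T_a + (T₀ - T_a)e^(-kt).
Plug in T_a = 15, T₀ = 75, k = 0.2, t = 9: T(9) = 15 + (60)e^(-1.80) ≈ 24.9°C.


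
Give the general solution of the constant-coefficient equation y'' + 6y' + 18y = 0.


Characteristic equation: r² + 6r + 18 = 0.
Discriminant is negative; roots r = -3 ± 3i (complex conjugate pair).
General solution uses e^(α x)(C₁ cos(β x) + C₂ sin(β x)): y = e^(-3x)(C₁cos(3x) + C₂sin(3x)).


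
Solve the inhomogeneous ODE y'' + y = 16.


Homogeneous part: r² + 1 = 0 ⇒ r = ±1i, so y_h = C₁cos(x) + C₂sin(x).
Try constant y_p = A; plug in: 1A = 16 ⇒ A = 16.
General solution: y = C₁cos(x) + C₂sin(x) + 16.


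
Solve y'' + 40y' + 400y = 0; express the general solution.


Characteristic equation: r² + 40r + 400 = 0, i.e. (r + 20)² = 0.
Repeated root r = -20; include an x factor for the second linearly independent solution.
General solution: y = (C₁ + C₂x)e^(-20x).


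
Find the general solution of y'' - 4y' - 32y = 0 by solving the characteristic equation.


Characteristic equation: r² - 4r - 32 = 0.
Factor: (r + 4)(r - 8) = 0 ⇒ r = -4, 8 (distinct real).
General solution: y = C₁e^(-4x) + C₂e^(8x).


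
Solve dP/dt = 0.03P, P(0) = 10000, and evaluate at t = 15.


The ODE dP/dt = 0.03P has solution P(t) = P(0)e^(0.03t).
Substitute P(0) = 10000 and t = 15: P(15) = 10000 e^(0.45) ≈ 15683.


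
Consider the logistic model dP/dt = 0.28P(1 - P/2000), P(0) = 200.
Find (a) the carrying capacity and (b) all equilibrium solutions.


Logistic ODE dP/dt = 0.28P(1 - P/2000) has equilibria where dP/dt = 0, i.e. P = 0 or P = 2000.
The coefficient (1 - P/K) = 0 when P = K, identifying K = 2000 as the carrying capacity.
(a) K = 2000; (b) equilibria P = 0 and P = 2000.


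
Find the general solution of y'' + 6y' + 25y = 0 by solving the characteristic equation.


Characteristic equation: r² + 6r + 25 = 0.
Discriminant is negative; roots r = -3 ± 4i (complex conjugate pair).
General solution uses e^(α x)(C₁ cos(β x) + C₂ sin(β x)): y = e^(-3x)(C₁cos(4x) + C₂sin(4x)).


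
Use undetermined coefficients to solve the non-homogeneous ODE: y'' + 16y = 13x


Homogeneous: r² + 16 = 0 ⇒ r = ±4i, y_h = C₁cos(4x) + C₂sin(4x).
Polynomial forcing; try y_p = Ax + B. Then y_p'' + 16 y_p = 16(Ax + B) = 13x, so B = 0 and A = 13/16.
General solution: y = C₁cos(4x) + C₂sin(4x) + (13/16)x.


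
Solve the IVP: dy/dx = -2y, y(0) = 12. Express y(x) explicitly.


General solution of y' = -2y is y = Ce^(-2x).
Apply y(0) = 12: C = 12.
Particular solution: y = 12e^(-2x).


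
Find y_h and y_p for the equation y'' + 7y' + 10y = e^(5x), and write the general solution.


Characteristic roots of r² + 7r + 10 = 0 are -5, -2.
y_h = C₁e^(-5x) + C₂e^(-2x).
Forcing exponent 5 is not a characteristic root; try y_p = Ae^(5x).
Substitute: A·(25 + (7)·5 + (10)) = A·70 = 1, so A = 1/70.
General solution: y = C₁e^(-5x) + C₂e^(-2x) + (1/70)e^(5x).


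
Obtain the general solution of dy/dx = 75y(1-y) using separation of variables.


Separate: dy/[y(1-y)] = 75 dx.
Partial fractions: 1/[y(1-y)] = 1/y + 1/(1-y).
Integrate: ln|y/(1-y)| = 75x + C₀.
Solve for y: y = 1/(1 + Ce^(-75x)).


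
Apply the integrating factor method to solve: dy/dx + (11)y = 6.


P(x) = 11, Q(x) = 6; integrating factor μ = e^(11x).
(μ y)' = 6e^(11x) ⇒ μ y = (6/11)e^(11x) + C.
Divide by μ: y = 6/11 + Ce^(-11x).


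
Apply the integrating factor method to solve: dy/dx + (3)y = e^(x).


P(x) = 3 ⇒ μ = e^(3x).
(μ y)' = e^(4x) ⇒ μ y = e^(4x)/4 + C.
Divide by μ: y = (1/4)e^(x) + Ce^(-3x).


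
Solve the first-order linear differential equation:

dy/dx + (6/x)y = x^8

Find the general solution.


P(x) = 6/x ⇒ μ = x^6.
(x^6 y)' = x^14 ⇒ x^6 y = x^15/(15) + C.
Solve for y: y = (1/15)x^9 + C/x^6.


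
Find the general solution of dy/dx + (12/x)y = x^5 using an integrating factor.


P(x) = 12/x ⇒ μ = x^12.
(x^12 y)' = x^17 ⇒ x^12 y = x^18/(18) + C.
Solve for y: y = (1/18)x^6 + C/x^12.


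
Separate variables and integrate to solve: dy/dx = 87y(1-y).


Separate: dy/[y(1-y)] = 87 dx.
Partial fractions: 1/[y(1-y)] = 1/y + 1/(1-y).
Integrate: ln|y/(1-y)| = 87x + C₀.
Solve for y: y = 1/(1 + Ce^(-87x)).


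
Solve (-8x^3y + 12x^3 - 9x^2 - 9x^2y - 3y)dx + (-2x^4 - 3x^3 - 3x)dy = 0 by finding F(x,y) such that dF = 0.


Check exactness: ∂M/∂y = -8x^3 - 9x^2 - 3 and ∂N/∂x = -8x^3 - 9x^2 - 3; equal, so the equation is exact.
Integrate M with respect to x (treating y as constant): ∫M dx = -2x^4y + 3x^4 - 3x^3 - 3x^3y - 3xy + h(y).
Differentiate w.r.t. y and set equal to N: all terms match, so h'(y) = 0 and h is a constant absorbed into C.
General solution: -2x^4y + 3x^4 - 3x^3 - 3x^3y - 3xy = C.


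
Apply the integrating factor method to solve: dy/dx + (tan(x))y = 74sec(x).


P(x) = tan(x) ⇒ μ = e^(∫tan(x)dx) = sec(x).
(sec(x) y)' = 74sec²(x) ⇒ sec(x) y = 74tan(x) + C.
Multiply by cos(x): y = 74sin(x) + C·cos(x).


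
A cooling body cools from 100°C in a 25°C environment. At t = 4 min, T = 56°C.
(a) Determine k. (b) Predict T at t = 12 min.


Newton's law: T(t) = T_a + (T₀ - T_a)e^(-kt).
(a) Use T(4) = 56: (56 - 25)/(100 - 25) = e^(-k·4), so k = -ln(0.413)/4 ≈ 0.2209.
(b) Apply k to t = 12: T(12) = 25 + (75)e^(-2.651) ≈ 30.3°C.


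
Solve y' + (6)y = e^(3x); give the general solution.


P(x) = 6 ⇒ μ = e^(6x).
(μ y)' = e^(9x) ⇒ μ y = e^(9x)/9 + C.
Divide by μ: y = (1/9)e^(3x) + Ce^(-6x).


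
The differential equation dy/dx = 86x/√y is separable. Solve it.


Separate: √y dy = 86x dx.
Integrate: (2/3)y^(3/2) = 43x² + C.


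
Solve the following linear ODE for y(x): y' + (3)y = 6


P(x) = 3, Q(x) = 6; integrating factor μ = e^(3x).
(μ y)' = 6e^(3x) ⇒ μ y = 2e^(3x) + C.
Divide by μ: y = 2 + Ce^(-3x).


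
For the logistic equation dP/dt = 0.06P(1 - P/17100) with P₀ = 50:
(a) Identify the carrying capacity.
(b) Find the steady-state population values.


Logistic ODE dP/dt = 0.06P(1 - P/17100) has equilibria where dP/dt = 0, i.e. P = 0 or P = 17100.
The coefficient (1 - P/K) = 0 when P = K, identifying K = 17100 as the carrying capacity.
(a) K = 17100; (b) equilibria P = 0 and P = 17100.


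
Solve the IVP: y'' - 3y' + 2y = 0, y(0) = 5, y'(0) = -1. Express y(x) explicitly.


Characteristic roots of r² - 3r + 2 = 0 are 1, 2.
General solution y = c₁ e^(x) + c₂ e^(2x).
Apply y(0) = 5: c₁ + c₂ = 5. Apply y'(0) = -1: 1 c₁ + 2 c₂ = -1.
Solve: c₁ = 11, c₂ = -6.
Particular solution: y = 11e^(x) - 6e^(2x).


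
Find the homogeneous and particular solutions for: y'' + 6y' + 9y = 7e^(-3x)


Characteristic polynomial (r + 3)² = 0; repeated root r = -3.
y_h = (C₁ + C₂x)e^(-3x). Forcing matches the repeated root (resonance), so try y_p = Ax² e^(-3x).
Substitute and solve for A: 2A = 7, so A = 7/2.
General solution: y = (C₁ + C₂x + (7/2)x²)e^(-3x).


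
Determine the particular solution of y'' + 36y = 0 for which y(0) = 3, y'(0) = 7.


Characteristic roots of r² + 36 = 0 are ±6i, so y = C₁cos(6x) + C₂sin(6x).
Apply y(0) = 3: C₁ = 3. Differentiate and apply y'(0) = 7: 6·C₂ = 7, so C₂ = 7/6.
Particular solution: y = 3cos(6x) + (7/6)sin(6x).


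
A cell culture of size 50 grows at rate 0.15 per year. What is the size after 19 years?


The ODE dP/dt = 0.15P has solution P(t) = P(0)e^(0.15t).
Substitute P(0) = 50 and t = 19: P(19) = 50 e^(2.85) ≈ 864.


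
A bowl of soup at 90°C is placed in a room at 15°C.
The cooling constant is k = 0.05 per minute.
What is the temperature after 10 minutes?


Newton's law: dT/dt = -k(T - T_a) has solution T(t) = T_a + (T₀ - T_a)e^(-kt).
Plug in T_a = 15, T₀ = 90, k = 0.05, t = 10: T(10) = 15 + (75)e^(-0.50) ≈ 60.5°C.


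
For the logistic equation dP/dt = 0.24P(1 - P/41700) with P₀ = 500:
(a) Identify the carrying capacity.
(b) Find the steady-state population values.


Logistic ODE dP/dt = 0.24P(1 - P/41700) has equilibria where dP/dt = 0, i.e. P = 0 or P = 41700.
The coefficient (1 - P/K) = 0 when P = K, identifying K = 41700 as the carrying capacity.
(a) K = 41700; (b) equilibria P = 0 and P = 41700.


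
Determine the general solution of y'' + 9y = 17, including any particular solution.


Homogeneous part: r² + 9 = 0 ⇒ r = ±3i, so y_h = C₁cos(3x) + C₂sin(3x).
Try constant y_p = A; plug in: 9A = 17 ⇒ A = 17/9.
General solution: y = C₁cos(3x) + C₂sin(3x) + 17/9.


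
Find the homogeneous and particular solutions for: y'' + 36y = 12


Homogeneous part: r² + 36 = 0 ⇒ r = ±6i, so y_h = C₁cos(6x) + C₂sin(6x).
Try constant y_p = A; plug in: 36A = 12 ⇒ A = 1/3.
General solution: y = C₁cos(6x) + C₂sin(6x) + 1/3.


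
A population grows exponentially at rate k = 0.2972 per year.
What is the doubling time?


Exponential growth: P(t) = P₀ e^(0.2972t). Set P(t)/P₀ = 2: e^(0.2972t) = 2.
Solve: t = ln(2)/0.2972 ≈ 2.33 years.


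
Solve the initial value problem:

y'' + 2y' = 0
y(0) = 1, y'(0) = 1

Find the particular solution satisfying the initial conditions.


Characteristic roots of r² + 2r = 0 are -2, 0.
General solution y = c₁ e^(-2x) + c₂.
Apply y(0) = 1: c₁ + c₂ = 1. Apply y'(0) = 1: -2 c₁ + 0 c₂ = 1.
Solve: c₁ = -1/2, c₂ = 3/2.
Particular solution: y = -(1/2)e^(-2x) + 3/2.


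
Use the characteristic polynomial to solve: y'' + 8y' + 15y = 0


Characteristic equation: r² + 8r + 15 = 0.
Factor: (r + 3)(r + 5) = 0 ⇒ r = -3, -5 (distinct real).
General solution: y = C₁e^(-3x) + C₂e^(-5x).


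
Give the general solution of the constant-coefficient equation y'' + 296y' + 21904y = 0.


Characteristic equation: r² + 296r + 21904 = 0, i.e. (r + 148)² = 0.
Repeated root r = -148; include an x factor for the second linearly independent solution.
General solution: y = (C₁ + C₂x)e^(-148x).


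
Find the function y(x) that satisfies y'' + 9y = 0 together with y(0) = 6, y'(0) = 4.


Characteristic roots of r² + 9 = 0 are ±3i, so y = C₁cos(3x) + C₂sin(3x).
Apply y(0) = 6: C₁ = 6. Differentiate and apply y'(0) = 4: 3·C₂ = 4, so C₂ = 4/3.
Particular solution: y = 6cos(3x) + (4/3)sin(3x).


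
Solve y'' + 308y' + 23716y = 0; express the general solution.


Characteristic equation: r² + 308r + 23716 = 0, i.e. (r + 154)² = 0.
Repeated root r = -154; include an x factor for the second linearly independent solution.
General solution: y = (C₁ + C₂x)e^(-154x).


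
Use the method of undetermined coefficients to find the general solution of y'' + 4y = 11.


Homogeneous part: r² + 4 = 0 ⇒ r = ±2i, so y_h = C₁cos(2x) + C₂sin(2x).
Try constant y_p = A; plug in: 4A = 11 ⇒ A = 11/4.
General solution: y = C₁cos(2x) + C₂sin(2x) + 11/4.


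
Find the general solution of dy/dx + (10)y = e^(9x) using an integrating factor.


P(x) = 10 ⇒ μ = e^(10x).
(μ y)' = e^(19x) ⇒ μ y = e^(19x)/19 + C.
Divide by μ: y = (1/19)e^(9x) + Ce^(-10x).


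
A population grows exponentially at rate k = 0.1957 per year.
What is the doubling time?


Exponential growth: P(t) = P₀ e^(0.1957t). Set P(t)/P₀ = 2: e^(0.1957t) = 2.
Solve: t = ln(2)/0.1957 ≈ 3.54 years.


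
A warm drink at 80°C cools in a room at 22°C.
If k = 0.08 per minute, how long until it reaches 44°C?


From T(t) = T_a + (T₀ - T_a)e^(-kt), set T(t) = 44:
(44 - 22) / (80 - 22) = e^(-0.08t), so t = -ln(0.379)/0.08 ≈ 12.1 minutes.


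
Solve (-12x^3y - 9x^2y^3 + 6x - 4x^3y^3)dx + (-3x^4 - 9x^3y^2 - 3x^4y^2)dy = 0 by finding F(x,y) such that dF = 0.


Check exactness: ∂M/∂y = -12x^3 - 27x^2y^2 - 12x^3y^2 and ∂N/∂x = -12x^3 - 27x^2y^2 - 12x^3y^2; equal, so the equation is exact.
Integrate M with respect to x (treating y as constant): ∫M dx = -3x^4y - 3x^3y^3 + 3x^2 - x^4y^3 + h(y).
Differentiate w.r.t. y and set equal to N: all terms match, so h'(y) = 0 and h is a constant absorbed into C.
General solution: -3x^4y - 3x^3y^3 + 3x^2 - x^4y^3 = C.


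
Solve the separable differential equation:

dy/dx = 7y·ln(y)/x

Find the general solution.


Separate: dy/[y ln(y)] = 7 dx/x.
Substitute u = ln(y): du/u = 7 dx/x.
Integrate: ln|ln(y)| = 7ln|x| + C₀, hence ln(y) = C·x^7.


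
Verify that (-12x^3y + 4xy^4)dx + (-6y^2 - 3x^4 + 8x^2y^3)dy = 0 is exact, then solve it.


Check exactness: ∂M/∂y = -12x^3 + 16xy^3 and ∂N/∂x = -12x^3 + 16xy^3; equal, so the equation is exact.
Integrate M with respect to x (treating y as constant): ∫M dx = -3x^4y + 2x^2y^4 + h(y).
Differentiate w.r.t. y and set equal to N: the x-dependent terms already match, leaving h'(y) = -6y^2. Integrate: h(y) = -2y^3.
So F(x,y) = -2y^3 - 3x^4y + 2x^2y^4.
General solution: -2y^3 - 3x^4y + 2x^2y^4 = C.


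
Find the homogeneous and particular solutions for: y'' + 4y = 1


Homogeneous part: r² + 4 = 0 ⇒ r = ±2i, so y_h = C₁cos(2x) + C₂sin(2x).
Try constant y_p = A; plug in: 4A = 1 ⇒ A = 1/4.
General solution: y = C₁cos(2x) + C₂sin(2x) + 1/4.


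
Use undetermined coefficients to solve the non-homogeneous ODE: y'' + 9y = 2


Homogeneous part: r² + 9 = 0 ⇒ r = ±3i, so y_h = C₁cos(3x) + C₂sin(3x).
Try constant y_p = A; plug in: 9A = 2 ⇒ A = 2/9.
General solution: y = C₁cos(3x) + C₂sin(3x) + 2/9.


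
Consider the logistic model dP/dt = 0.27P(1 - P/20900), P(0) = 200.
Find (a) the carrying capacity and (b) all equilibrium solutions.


Logistic ODE dP/dt = 0.27P(1 - P/20900) has equilibria where dP/dt = 0, i.e. P = 0 or P = 20900.
The coefficient (1 - P/K) = 0 when P = K, identifying K = 20900 as the carrying capacity.
(a) K = 20900; (b) equilibria P = 0 and P = 20900.


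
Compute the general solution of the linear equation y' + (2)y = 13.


P(x) = 2, Q(x) = 13; integrating factor μ = e^(2x).
(μ y)' = 13e^(2x) ⇒ μ y = (13/2)e^(2x) + C.
Divide by μ: y = 13/2 + Ce^(-2x).


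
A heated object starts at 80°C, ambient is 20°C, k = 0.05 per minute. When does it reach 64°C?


From T(t) = T_a + (T₀ - T_a)e^(-kt), set T(t) = 64:
(64 - 20) / (80 - 20) = e^(-0.05t), so t = -ln(0.733)/0.05 ≈ 6.2 minutes.


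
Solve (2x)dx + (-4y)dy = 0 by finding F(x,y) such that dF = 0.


Check exactness: ∂M/∂y = 0 and ∂N/∂x = 0; equal, so the equation is exact.
Integrate M with respect to x (treating y as constant): ∫M dx = x^2 + h(y).
Differentiate w.r.t. y and set equal to N: the x-dependent terms already match, leaving h'(y) = -4y. Integrate: h(y) = -2y^2.
So F(x,y) = x^2 - 2y^2.
General solution: x^2 - 2y^2 = C.


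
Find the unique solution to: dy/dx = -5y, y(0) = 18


General solution of y' = -5y is y = Ce^(-5x).
Apply y(0) = 18: C = 18.
Particular solution: y = 18e^(-5x).


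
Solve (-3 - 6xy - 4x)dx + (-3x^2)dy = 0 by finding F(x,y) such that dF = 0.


Check exactness: ∂M/∂y = -6x and ∂N/∂x = -6x; equal, so the equation is exact.
Integrate M with respect to x (treating y as constant): ∫M dx = -3x - 3x^2y - 2x^2 + h(y).
Differentiate w.r.t. y and set equal to N: all terms match, so h'(y) = 0 and h is a constant absorbed into C.
General solution: -3x - 3x^2y - 2x^2 = C.


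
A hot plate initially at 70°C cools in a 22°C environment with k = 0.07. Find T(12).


Newton's law: dT/dt = -k(T - T_a) has solution T(t) = T_a + (T₀ - T_a)e^(-kt).
Plug in T_a = 22, T₀ = 70, k = 0.07, t = 12: T(12) = 22 + (48)e^(-0.84) ≈ 42.7°C.


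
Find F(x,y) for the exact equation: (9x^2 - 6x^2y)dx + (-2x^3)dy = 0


Check exactness: ∂M/∂y = -6x^2 and ∂N/∂x = -6x^2; equal, so the equation is exact.
Integrate M with respect to x (treating y as constant): ∫M dx = 3x^3 - 2x^3y + h(y).
Differentiate w.r.t. y and set equal to N: all terms match, so h'(y) = 0 and h is a constant absorbed into C.
General solution: 3x^3 - 2x^3y = C.


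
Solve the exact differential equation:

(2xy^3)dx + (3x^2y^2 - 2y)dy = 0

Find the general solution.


Check exactness: ∂M/∂y = 6xy^2 and ∂N/∂x = 6xy^2; equal, so the equation is exact.
Integrate M with respect to x (treating y as constant): ∫M dx = x^2y^3 + h(y).
Differentiate w.r.t. y and set equal to N: the x-dependent terms already match, leaving h'(y) = -2y. Integrate: h(y) = -y^2.
So F(x,y) = x^2y^3 - y^2.
General solution: x^2y^3 - y^2 = C.


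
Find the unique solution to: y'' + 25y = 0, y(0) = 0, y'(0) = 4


Characteristic roots of r² + 25 = 0 are ±5i, so y = C₁cos(5x) + C₂sin(5x).
Apply y(0) = 0: C₁ = 0. Differentiate and apply y'(0) = 4: 5·C₂ = 4, so C₂ = 4/5.
Particular solution: y = (4/5)sin(5x).


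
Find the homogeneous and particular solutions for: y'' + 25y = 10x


Homogeneous: r² + 25 = 0 ⇒ r = ±5i, y_h = C₁cos(5x) + C₂sin(5x).
Polynomial forcing; try y_p = Ax + B. Then y_p'' + 25 y_p = 25(Ax + B) = 10x, so B = 0 and A = 2/5.
General solution: y = C₁cos(5x) + C₂sin(5x) + (2/5)x.


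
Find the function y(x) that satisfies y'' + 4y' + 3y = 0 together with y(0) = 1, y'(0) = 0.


Characteristic roots of r² + 4r + 3 = 0 are -3, -1.
General solution y = c₁ e^(-3x) + c₂ e^(-x).
Apply y(0) = 1: c₁ + c₂ = 1. Apply y'(0) = 0: -3 c₁ - 1 c₂ = 0.
Solve: c₁ = -1/2, c₂ = 3/2.
Particular solution: y = -(1/2)e^(-3x) + (3/2)e^(-x).


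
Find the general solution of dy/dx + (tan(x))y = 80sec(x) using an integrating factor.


P(x) = tan(x) ⇒ μ = e^(∫tan(x)dx) = sec(x).
(sec(x) y)' = 80sec²(x) ⇒ sec(x) y = 80tan(x) + C.
Multiply by cos(x): y = 80sin(x) + C·cos(x).


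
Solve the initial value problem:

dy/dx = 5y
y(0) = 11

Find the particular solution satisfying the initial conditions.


General solution of y' = 5y is y = Ce^(5x).
Apply y(0) = 11: C = 11.
Particular solution: y = 11e^(5x).


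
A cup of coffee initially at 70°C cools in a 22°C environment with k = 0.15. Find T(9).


Newton's law: dT/dt = -k(T - T_a) has solution T(t) = T_a + (T₀ - T_a)e^(-kt).
Plug in T_a = 22, T₀ = 70, k = 0.15, t = 9: T(9) = 22 + (48)e^(-1.35) ≈ 34.4°C.


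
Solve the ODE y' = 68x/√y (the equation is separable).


Separate: √y dy = 68x dx.
Integrate: (2/3)y^(3/2) = 34x² + C.


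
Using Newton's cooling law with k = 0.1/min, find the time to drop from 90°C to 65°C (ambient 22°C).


From T(t) = T_a + (T₀ - T_a)e^(-kt), set T(t) = 65:
(65 - 22) / (90 - 22) = e^(-0.1t), so t = -ln(0.632)/0.1 ≈ 4.6 minutes.


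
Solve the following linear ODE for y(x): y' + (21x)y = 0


P(x) = 21x ⇒ μ = e^((21/2)x²).
Q(x) = 0 so μ y is constant: y = Ce^(-(21/2)x²).


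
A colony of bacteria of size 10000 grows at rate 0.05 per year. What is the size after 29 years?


The ODE dP/dt = 0.05P has solution P(t) = P(0)e^(0.05t).
Substitute P(0) = 10000 and t = 29: P(29) = 10000 e^(1.45) ≈ 42631.


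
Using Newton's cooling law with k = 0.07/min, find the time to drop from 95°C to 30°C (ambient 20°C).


From T(t) = T_a + (T₀ - T_a)e^(-kt), set T(t) = 30:
(30 - 20) / (95 - 20) = e^(-0.07t), so t = -ln(0.133)/0.07 ≈ 28.8 minutes.


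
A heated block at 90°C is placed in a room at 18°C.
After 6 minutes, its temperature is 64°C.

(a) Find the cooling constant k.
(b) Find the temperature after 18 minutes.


Newton's law: T(t) = T_a + (T₀ - T_a)e^(-kt).
(a) Use T(6) = 64: (64 - 18)/(90 - 18) = e^(-k·6), so k = -ln(0.639)/6 ≈ 0.0747.
(b) Apply k to t = 18: T(18) = 18 + (72)e^(-1.344) ≈ 36.8°C.


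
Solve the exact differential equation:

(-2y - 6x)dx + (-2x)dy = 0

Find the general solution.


Check exactness: ∂M/∂y = -2 and ∂N/∂x = -2; equal, so the equation is exact.
Integrate M with respect to x (treating y as constant): ∫M dx = -2xy - 3x^2 + h(y).
Differentiate w.r.t. y and set equal to N: all terms match, so h'(y) = 0 and h is a constant absorbed into C.
General solution: -2xy - 3x^2 = C.


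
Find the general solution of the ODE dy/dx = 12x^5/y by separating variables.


Separate variables: y dy = 12x^5 dx.
Integrate both sides: y²/2 = 2x^6 + C₀.
Multiply by 2: y² = 4x^6 + C.


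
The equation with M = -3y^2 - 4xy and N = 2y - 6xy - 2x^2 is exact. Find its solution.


Check exactness: ∂M/∂y = -6y - 4x and ∂N/∂x = -6y - 4x; equal, so the equation is exact.
Integrate M with respect to x (treating y as constant): ∫M dx = -3xy^2 - 2x^2y + h(y).
Differentiate w.r.t. y and set equal to N: the x-dependent terms already match, leaving h'(y) = 2y. Integrate: h(y) = y^2.
So F(x,y) = y^2 - 3xy^2 - 2x^2y.
General solution: y^2 - 3xy^2 - 2x^2y = C.


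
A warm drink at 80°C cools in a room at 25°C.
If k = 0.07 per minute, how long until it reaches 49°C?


From T(t) = T_a + (T₀ - T_a)e^(-kt), set T(t) = 49:
(49 - 25) / (80 - 25) = e^(-0.07t), so t = -ln(0.436)/0.07 ≈ 11.8 minutes.


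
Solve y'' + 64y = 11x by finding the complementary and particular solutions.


Homogeneous: r² + 64 = 0 ⇒ r = ±8i, y_h = C₁cos(8x) + C₂sin(8x).
Polynomial forcing; try y_p = Ax + B. Then y_p'' + 64 y_p = 64(Ax + B) = 11x, so B = 0 and A = 11/64.
General solution: y = C₁cos(8x) + C₂sin(8x) + (11/64)x.


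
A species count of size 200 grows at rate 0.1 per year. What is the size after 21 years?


The ODE dP/dt = 0.1P has solution P(t) = P(0)e^(0.1t).
Substitute P(0) = 200 and t = 21: P(21) = 200 e^(2.10) ≈ 1633.


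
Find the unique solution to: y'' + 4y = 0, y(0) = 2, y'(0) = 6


Characteristic roots of r² + 4 = 0 are ±2i, so y = C₁cos(2x) + C₂sin(2x).
Apply y(0) = 2: C₁ = 2. Differentiate and apply y'(0) = 6: 2·C₂ = 6, so C₂ = 3.
Particular solution: y = 2cos(2x) + 3sin(2x).


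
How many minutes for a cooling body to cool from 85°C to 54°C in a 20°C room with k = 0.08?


From T(t) = T_a + (T₀ - T_a)e^(-kt), set T(t) = 54:
(54 - 20) / (85 - 20) = e^(-0.08t), so t = -ln(0.523)/0.08 ≈ 8.1 minutes.


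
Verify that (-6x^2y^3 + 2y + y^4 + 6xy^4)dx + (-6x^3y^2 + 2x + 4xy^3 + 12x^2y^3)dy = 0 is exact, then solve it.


Check exactness: ∂M/∂y = -18x^2y^2 + 2 + 4y^3 + 24xy^3 and ∂N/∂x = -18x^2y^2 + 2 + 4y^3 + 24xy^3; equal, so the equation is exact.
Integrate M with respect to x (treating y as constant): ∫M dx = -2x^3y^3 + 2xy + xy^4 + 3x^2y^4 + h(y).
Differentiate w.r.t. y and set equal to N: all terms match, so h'(y) = 0 and h is a constant absorbed into C.
General solution: -2x^3y^3 + 2xy + xy^4 + 3x^2y^4 = C.


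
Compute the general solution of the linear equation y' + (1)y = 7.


P(x) = 1, Q(x) = 7; integrating factor μ = e^(x).
(μ y)' = 7e^(x) ⇒ μ y = 7e^(x) + C.
Divide by μ: y = 7 + Ce^(-x).


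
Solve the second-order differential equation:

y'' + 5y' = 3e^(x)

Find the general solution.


Characteristic roots of r² + 5r = 0 are -5, 0.
y_h = C₁e^(-5x) + C₂.
Forcing exponent 1 is not a characteristic root; try y_p = Ae^(x).
Substitute: A·(1 + (5)·1 + (0)) = A·6 = 3, so A = 1/2.
General solution: y = C₁e^(-5x) + C₂ + (1/2)e^(x).


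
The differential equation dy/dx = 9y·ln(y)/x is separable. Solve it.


Separate: dy/[y ln(y)] = 9 dx/x.
Substitute u = ln(y): du/u = 9 dx/x.
Integrate: ln|ln(y)| = 9ln|x| + C₀, hence ln(y) = C·x^9.


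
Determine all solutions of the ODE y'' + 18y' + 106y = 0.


Characteristic equation: r² + 18r + 106 = 0.
Discriminant is negative; roots r = -9 ± 5i (complex conjugate pair).
General solution uses e^(α x)(C₁ cos(β x) + C₂ sin(β x)): y = e^(-9x)(C₁cos(5x) + C₂sin(5x)).


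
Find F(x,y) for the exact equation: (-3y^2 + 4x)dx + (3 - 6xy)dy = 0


Check exactness: ∂M/∂y = -6y and ∂N/∂x = -6y; equal, so the equation is exact.
Integrate M with respect to x (treating y as constant): ∫M dx = -3xy^2 + 2x^2 + h(y).
Differentiate w.r.t. y and set equal to N: the x-dependent terms already match, leaving h'(y) = 3. Integrate: h(y) = 3y.
So F(x,y) = 3y - 3xy^2 + 2x^2.
General solution: 3y - 3xy^2 + 2x^2 = C.


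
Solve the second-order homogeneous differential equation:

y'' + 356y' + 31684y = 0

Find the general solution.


Characteristic equation: r² + 356r + 31684 = 0, i.e. (r + 178)² = 0.
Repeated root r = -178; include an x factor for the second linearly independent solution.
General solution: y = (C₁ + C₂x)e^(-178x).


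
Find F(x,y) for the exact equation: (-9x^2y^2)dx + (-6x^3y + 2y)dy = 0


Check exactness: ∂M/∂y = -18x^2y and ∂N/∂x = -18x^2y; equal, so the equation is exact.
Integrate M with respect to x (treating y as constant): ∫M dx = -3x^3y^2 + h(y).
Differentiate w.r.t. y and set equal to N: the x-dependent terms already match, leaving h'(y) = 2y. Integrate: h(y) = y^2.
So F(x,y) = -3x^3y^2 + y^2.
General solution: -3x^3y^2 + y^2 = C.


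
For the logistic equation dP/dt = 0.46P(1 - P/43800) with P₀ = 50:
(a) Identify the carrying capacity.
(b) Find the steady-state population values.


Logistic ODE dP/dt = 0.46P(1 - P/43800) has equilibria where dP/dt = 0, i.e. P = 0 or P = 43800.
The coefficient (1 - P/K) = 0 when P = K, identifying K = 43800 as the carrying capacity.
(a) K = 43800; (b) equilibria P = 0 and P = 43800.


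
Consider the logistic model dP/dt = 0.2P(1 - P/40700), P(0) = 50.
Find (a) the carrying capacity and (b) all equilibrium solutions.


Logistic ODE dP/dt = 0.2P(1 - P/40700) has equilibria where dP/dt = 0, i.e. P = 0 or P = 40700.
The coefficient (1 - P/K) = 0 when P = K, identifying K = 40700 as the carrying capacity.
(a) K = 40700; (b) equilibria P = 0 and P = 40700.


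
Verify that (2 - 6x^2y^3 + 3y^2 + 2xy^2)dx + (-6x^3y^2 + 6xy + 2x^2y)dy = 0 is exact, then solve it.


Check exactness: ∂M/∂y = -18x^2y^2 + 6y + 4xy and ∂N/∂x = -18x^2y^2 + 6y + 4xy; equal, so the equation is exact.
Integrate M with respect to x (treating y as constant): ∫M dx = 2x - 2x^3y^3 + 3xy^2 + x^2y^2 + h(y).
Differentiate w.r.t. y and set equal to N: all terms match, so h'(y) = 0 and h is a constant absorbed into C.
General solution: 2x - 2x^3y^3 + 3xy^2 + x^2y^2 = C.


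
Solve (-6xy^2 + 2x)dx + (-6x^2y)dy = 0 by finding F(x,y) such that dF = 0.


Check exactness: ∂M/∂y = -12xy and ∂N/∂x = -12xy; equal, so the equation is exact.
Integrate M with respect to x (treating y as constant): ∫M dx = -3x^2y^2 + x^2 + h(y).
Differentiate w.r.t. y and set equal to N: all terms match, so h'(y) = 0 and h is a constant absorbed into C.
General solution: -3x^2y^2 + x^2 = C.


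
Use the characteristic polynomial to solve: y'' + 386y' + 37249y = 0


Characteristic equation: r² + 386r + 37249 = 0, i.e. (r + 193)² = 0.
Repeated root r = -193; include an x factor for the second linearly independent solution.
General solution: y = (C₁ + C₂x)e^(-193x).


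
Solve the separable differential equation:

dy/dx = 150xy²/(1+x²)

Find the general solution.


Separate: dy/y² = 150x/(1+x²) dx.
Integrate LHS: ∫ dy/y² = -1/y.
Integrate RHS via u = 1+x²: 75ln(1+x²) + C.
Result: -1/y = 75ln(1+x²) + C.


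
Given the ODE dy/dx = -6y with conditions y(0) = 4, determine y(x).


General solution of y' = -6y is y = Ce^(-6x).
Apply y(0) = 4: C = 4.
Particular solution: y = 4e^(-6x).


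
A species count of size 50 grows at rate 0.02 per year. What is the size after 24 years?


The ODE dP/dt = 0.02P has solution P(t) = P(0)e^(0.02t).
Substitute P(0) = 50 and t = 24: P(24) = 50 e^(0.48) ≈ 81.


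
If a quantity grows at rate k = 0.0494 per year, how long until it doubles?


Exponential growth: P(t) = P₀ e^(0.0494t). Set P(t)/P₀ = 2: e^(0.0494t) = 2.
Solve: t = ln(2)/0.0494 ≈ 14.03 years.
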